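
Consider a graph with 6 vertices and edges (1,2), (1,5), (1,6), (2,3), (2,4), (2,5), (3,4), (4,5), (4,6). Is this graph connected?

Step 1: Build adjacency list from edges:
  1: 2, 5, 6
  2: 1, 3, 4, 5
  3: 2, 4
  4: 2, 3, 5, 6
  5: 1, 2, 4
  6: 1, 4

Step 2: Run BFS/DFS from vertex 1:
  Visited: {1, 2, 5, 6, 3, 4}
  Reached 6 of 6 vertices

Step 3: All 6 vertices reached from vertex 1, so the graph is connected.
Answer: Yes, the graph is connected.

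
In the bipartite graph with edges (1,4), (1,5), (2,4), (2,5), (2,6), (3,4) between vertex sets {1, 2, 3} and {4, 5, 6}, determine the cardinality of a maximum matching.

Step 1: List the neighbors of each left vertex:
  1: 4, 5
  2: 4, 5, 6
  3: 4

Step 2: Greedily match left vertices, then look for augmenting paths:
  Match 1 -- 5
  Match 2 -- 6
  Match 3 -- 4
  No augmenting path remains.

Step 3: Verify this is maximum:
  Matching size 3 = min(|L|, |R|) = min(3, 3), which is an upper bound, so this matching is maximum.

Maximum matching: {(1,5), (2,6), (3,4)}
Size: 3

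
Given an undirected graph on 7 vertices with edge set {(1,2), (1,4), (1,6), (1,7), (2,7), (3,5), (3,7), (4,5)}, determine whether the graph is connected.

Step 1: Build adjacency list from edges:
  1: 2, 4, 6, 7
  2: 1, 7
  3: 5, 7
  4: 1, 5
  5: 3, 4
  6: 1
  7: 1, 2, 3

Step 2: Run BFS/DFS from vertex 1:
  Visited: {1, 2, 4, 6, 7, 5, 3}
  Reached 7 of 7 vertices

Step 3: All 7 vertices reached from vertex 1, so the graph is connected.
Answer: Yes, the graph is connected.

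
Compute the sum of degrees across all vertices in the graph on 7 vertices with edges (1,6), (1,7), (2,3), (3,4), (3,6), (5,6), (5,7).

Step 1: Count edges incident to each vertex:
  deg(1) = 2 (neighbors: 6, 7)
  deg(2) = 1 (neighbors: 3)
  deg(3) = 3 (neighbors: 2, 4, 6)
  deg(4) = 1 (neighbors: 3)
  deg(5) = 2 (neighbors: 6, 7)
  deg(6) = 3 (neighbors: 1, 3, 5)
  deg(7) = 2 (neighbors: 1, 5)

Step 2: Sum all degrees:
  2 + 1 + 3 + 1 + 2 + 3 + 2 = 14

Verification: sum of degrees = 2 * |E| = 2 * 7 = 14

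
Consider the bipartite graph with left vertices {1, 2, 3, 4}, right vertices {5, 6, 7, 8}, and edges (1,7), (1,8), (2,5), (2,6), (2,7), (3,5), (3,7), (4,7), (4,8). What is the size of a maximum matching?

Step 1: List the neighbors of each left vertex:
  1: 7, 8
  2: 5, 6, 7
  3: 5, 7
  4: 7, 8

Step 2: Greedily match left vertices, then look for augmenting paths:
  Match 1 -- 7
  Match 2 -- 6
  Match 3 -- 5
  Match 4 -- 8
  No augmenting path remains.

Step 3: Verify this is maximum:
  Matching size 4 = min(|L|, |R|) = min(4, 4), which is an upper bound, so this matching is maximum.

Maximum matching: {(1,7), (2,6), (3,5), (4,8)}
Size: 4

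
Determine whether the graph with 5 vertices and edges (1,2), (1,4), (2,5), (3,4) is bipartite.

Step 1: Attempt 2-coloring using BFS:
  Start at vertex 1, assign color 0
  Color vertex 2 with color 1 (neighbor of 1)
  Color vertex 4 with color 1 (neighbor of 1)
  Color vertex 5 with color 0 (neighbor of 2)
  Color vertex 3 with color 0 (neighbor of 4)

Step 2: 2-coloring succeeded. No conflicts found.
  Set A (color 0): {1, 3, 5}
  Set B (color 1): {2, 4}

The graph is bipartite with partition {1, 3, 5}, {2, 4}.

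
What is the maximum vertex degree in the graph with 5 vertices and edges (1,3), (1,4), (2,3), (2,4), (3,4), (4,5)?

Step 1: Count edges incident to each vertex:
  deg(1) = 2 (neighbors: 3, 4)
  deg(2) = 2 (neighbors: 3, 4)
  deg(3) = 3 (neighbors: 1, 2, 4)
  deg(4) = 4 (neighbors: 1, 2, 3, 5)
  deg(5) = 1 (neighbors: 4)

Step 2: Find maximum:
  max(2, 2, 3, 4, 1) = 4 (vertex 4)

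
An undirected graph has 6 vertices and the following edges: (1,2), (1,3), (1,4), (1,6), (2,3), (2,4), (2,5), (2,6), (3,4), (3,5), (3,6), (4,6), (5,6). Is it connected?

Step 1: Build adjacency list from edges:
  1: 2, 3, 4, 6
  2: 1, 3, 4, 5, 6
  3: 1, 2, 4, 5, 6
  4: 1, 2, 3, 6
  5: 2, 3, 6
  6: 1, 2, 3, 4, 5

Step 2: Run BFS/DFS from vertex 1:
  Visited: {1, 2, 3, 4, 6, 5}
  Reached 6 of 6 vertices

Step 3: All 6 vertices reached from vertex 1, so the graph is connected.
Answer: Yes, the graph is connected.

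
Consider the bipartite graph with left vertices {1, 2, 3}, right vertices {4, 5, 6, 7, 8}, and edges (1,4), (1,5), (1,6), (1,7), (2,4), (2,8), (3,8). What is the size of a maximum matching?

Step 1: List the neighbors of each left vertex:
  1: 4, 5, 6, 7
  2: 4, 8
  3: 8

Step 2: Greedily match left vertices, then look for augmenting paths:
  Match 1 -- 5
  Match 2 -- 4
  Match 3 -- 8
  No augmenting path remains.

Step 3: Verify this is maximum:
  Matching size 3 = min(|L|, |R|) = min(3, 5), which is an upper bound, so this matching is maximum.

Maximum matching: {(1,5), (2,4), (3,8)}
Size: 3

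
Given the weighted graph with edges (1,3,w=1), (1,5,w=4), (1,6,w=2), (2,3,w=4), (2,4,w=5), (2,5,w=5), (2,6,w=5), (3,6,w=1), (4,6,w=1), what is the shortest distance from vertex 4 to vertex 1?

Step 1: Build adjacency list with weights:
  1: 3(w=1), 5(w=4), 6(w=2)
  2: 3(w=4), 4(w=5), 5(w=5), 6(w=5)
  3: 1(w=1), 2(w=4), 6(w=1)
  4: 2(w=5), 6(w=1)
  5: 1(w=4), 2(w=5)
  6: 1(w=2), 2(w=5), 3(w=1), 4(w=1)

Step 2: Apply Dijkstra's algorithm from vertex 4:
  Visit vertex 4 (distance=0)
    Update dist[2] = 5
    Update dist[6] = 1
  Visit vertex 6 (distance=1)
    Update dist[1] = 3
    Update dist[3] = 2
  Visit vertex 3 (distance=2)
  Visit vertex 1 (distance=3)
    Update dist[5] = 7

Step 3: Shortest path: 4 -> 6 -> 1
Total weight: 1 + 2 = 3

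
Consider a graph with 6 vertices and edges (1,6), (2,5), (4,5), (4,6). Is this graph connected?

Step 1: Build adjacency list from edges:
  1: 6
  2: 5
  3: (none)
  4: 5, 6
  5: 2, 4
  6: 1, 4

Step 2: Run BFS/DFS from vertex 1:
  Visited: {1, 6, 4, 5, 2}
  Reached 5 of 6 vertices

Step 3: Only 5 of 6 vertices reached. Graph is disconnected.
Connected components: {1, 2, 4, 5, 6}, {3}
Answer: No, the graph is not connected (2 components).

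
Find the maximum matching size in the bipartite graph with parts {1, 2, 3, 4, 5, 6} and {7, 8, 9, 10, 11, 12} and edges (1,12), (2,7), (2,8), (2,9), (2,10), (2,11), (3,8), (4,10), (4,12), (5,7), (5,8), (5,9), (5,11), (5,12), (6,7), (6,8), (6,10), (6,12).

Step 1: List the neighbors of each left vertex:
  1: 12
  2: 7, 8, 9, 10, 11
  3: 8
  4: 10, 12
  5: 7, 8, 9, 11, 12
  6: 7, 8, 10, 12

Step 2: Greedily match left vertices, then look for augmenting paths:
  Match 1 -- 12
  Match 2 -- 11
  Match 3 -- 8
  Match 4 -- 10
  Match 5 -- 9
  Match 6 -- 7
  No augmenting path remains.

Step 3: Verify this is maximum:
  Matching size 6 = min(|L|, |R|) = min(6, 6), which is an upper bound, so this matching is maximum.

Maximum matching: {(1,12), (2,11), (3,8), (4,10), (5,9), (6,7)}
Size: 6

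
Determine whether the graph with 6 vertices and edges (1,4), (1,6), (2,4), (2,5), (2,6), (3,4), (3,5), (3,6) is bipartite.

Step 1: Attempt 2-coloring using BFS:
  Start at vertex 1, assign color 0
  Color vertex 4 with color 1 (neighbor of 1)
  Color vertex 6 with color 1 (neighbor of 1)
  Color vertex 2 with color 0 (neighbor of 4)
  Color vertex 3 with color 0 (neighbor of 4)
  Color vertex 5 with color 1 (neighbor of 2)

Step 2: 2-coloring succeeded. No conflicts found.
  Set A (color 0): {1, 2, 3}
  Set B (color 1): {4, 5, 6}

The graph is bipartite with partition {1, 2, 3}, {4, 5, 6}.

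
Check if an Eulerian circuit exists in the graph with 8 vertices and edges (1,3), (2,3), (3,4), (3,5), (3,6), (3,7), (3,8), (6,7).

Step 1: Find the degree of each vertex:
  deg(1) = 1
  deg(2) = 1
  deg(3) = 7
  deg(4) = 1
  deg(5) = 1
  deg(6) = 2
  deg(7) = 2
  deg(8) = 1

Step 2: Count vertices with odd degree:
  Odd-degree vertices: 1, 2, 3, 4, 5, 8 (6 total)

Step 3: Apply Euler's theorem:
  - Eulerian circuit exists iff graph is connected and all vertices have even degree
  - Eulerian path exists iff graph is connected and has 0 or 2 odd-degree vertices

Graph has 6 odd-degree vertices (need 0 or 2).
Neither Eulerian path nor Eulerian circuit exists.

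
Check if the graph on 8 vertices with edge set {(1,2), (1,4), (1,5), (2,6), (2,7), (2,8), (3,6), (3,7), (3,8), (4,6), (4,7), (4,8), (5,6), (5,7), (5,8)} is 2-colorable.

Step 1: Attempt 2-coloring using BFS:
  Start at vertex 1, assign color 0
  Color vertex 2 with color 1 (neighbor of 1)
  Color vertex 4 with color 1 (neighbor of 1)
  Color vertex 5 with color 1 (neighbor of 1)
  Color vertex 6 with color 0 (neighbor of 2)
  Color vertex 7 with color 0 (neighbor of 2)
  Color vertex 8 with color 0 (neighbor of 2)
  Color vertex 3 with color 1 (neighbor of 6)

Step 2: 2-coloring succeeded. No conflicts found.
  Set A (color 0): {1, 6, 7, 8}
  Set B (color 1): {2, 3, 4, 5}

The graph is bipartite with partition {1, 6, 7, 8}, {2, 3, 4, 5}.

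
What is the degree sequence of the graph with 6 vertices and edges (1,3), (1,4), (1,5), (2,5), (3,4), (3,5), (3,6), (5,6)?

Step 1: Count edges incident to each vertex:
  deg(1) = 3 (neighbors: 3, 4, 5)
  deg(2) = 1 (neighbors: 5)
  deg(3) = 4 (neighbors: 1, 4, 5, 6)
  deg(4) = 2 (neighbors: 1, 3)
  deg(5) = 4 (neighbors: 1, 2, 3, 6)
  deg(6) = 2 (neighbors: 3, 5)

Step 2: Sort degrees in non-increasing order:
  Degrees: [3, 1, 4, 2, 4, 2] -> sorted: [4, 4, 3, 2, 2, 1]

Degree sequence: [4, 4, 3, 2, 2, 1]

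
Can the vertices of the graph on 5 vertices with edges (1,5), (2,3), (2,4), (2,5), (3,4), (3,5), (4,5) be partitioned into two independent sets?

Step 1: Attempt 2-coloring using BFS:
  Start at vertex 1, assign color 0
  Color vertex 5 with color 1 (neighbor of 1)
  Color vertex 2 with color 0 (neighbor of 5)
  Color vertex 3 with color 0 (neighbor of 5)
  Color vertex 4 with color 0 (neighbor of 5)

Step 2: Conflict found! Vertices 2 and 3 are adjacent but have the same color.
This means the graph contains an odd cycle.

The graph is NOT bipartite.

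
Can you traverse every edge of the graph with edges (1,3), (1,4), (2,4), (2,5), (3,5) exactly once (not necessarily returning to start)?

Step 1: Find the degree of each vertex:
  deg(1) = 2
  deg(2) = 2
  deg(3) = 2
  deg(4) = 2
  deg(5) = 2

Step 2: Count vertices with odd degree:
  All vertices have even degree (0 odd-degree vertices)

Step 3: Apply Euler's theorem:
  - Eulerian circuit exists iff graph is connected and all vertices have even degree
  - Eulerian path exists iff graph is connected and has 0 or 2 odd-degree vertices

Graph is connected with 0 odd-degree vertices.
Both Eulerian circuit and Eulerian path exist.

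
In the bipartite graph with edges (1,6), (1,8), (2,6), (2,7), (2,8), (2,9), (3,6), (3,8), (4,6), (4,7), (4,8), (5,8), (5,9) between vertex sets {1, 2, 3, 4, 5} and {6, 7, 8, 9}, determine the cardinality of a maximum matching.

Step 1: List the neighbors of each left vertex:
  1: 6, 8
  2: 6, 7, 8, 9
  3: 6, 8
  4: 6, 7, 8
  5: 8, 9

Step 2: Greedily match left vertices, then look for augmenting paths:
  Match 1 -- 6
  Match 2 -- 7
  Match 3 -- 8
  Match 5 -- 9
  No augmenting path remains.

Step 3: Verify this is maximum:
  Matching size 4 = min(|L|, |R|) = min(5, 4), which is an upper bound, so this matching is maximum.

Maximum matching: {(1,6), (2,7), (3,8), (5,9)}
Size: 4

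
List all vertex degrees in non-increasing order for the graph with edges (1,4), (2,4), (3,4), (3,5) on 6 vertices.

Step 1: Count edges incident to each vertex:
  deg(1) = 1 (neighbors: 4)
  deg(2) = 1 (neighbors: 4)
  deg(3) = 2 (neighbors: 4, 5)
  deg(4) = 3 (neighbors: 1, 2, 3)
  deg(5) = 1 (neighbors: 3)
  deg(6) = 0 (neighbors: none)

Step 2: Sort degrees in non-increasing order:
  Degrees: [1, 1, 2, 3, 1, 0] -> sorted: [3, 2, 1, 1, 1, 0]

Degree sequence: [3, 2, 1, 1, 1, 0]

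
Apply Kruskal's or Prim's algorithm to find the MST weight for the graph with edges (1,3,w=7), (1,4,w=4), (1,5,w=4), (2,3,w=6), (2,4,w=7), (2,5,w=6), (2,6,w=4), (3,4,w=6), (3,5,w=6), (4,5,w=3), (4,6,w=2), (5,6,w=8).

Apply Kruskal's algorithm (sort edges by weight, add if no cycle):

Sorted edges by weight:
  (4,6) w=2
  (4,5) w=3
  (1,5) w=4
  (1,4) w=4
  (2,6) w=4
  (2,3) w=6
  (2,5) w=6
  (3,4) w=6
  (3,5) w=6
  (1,3) w=7
  (2,4) w=7
  (5,6) w=8

Add edge (4,6) w=2 -- no cycle. Running total: 2
Add edge (4,5) w=3 -- no cycle. Running total: 5
Add edge (1,5) w=4 -- no cycle. Running total: 9
Skip edge (1,4) w=4 -- would create cycle
Add edge (2,6) w=4 -- no cycle. Running total: 13
Add edge (2,3) w=6 -- no cycle. Running total: 19

MST edges: (4,6,w=2), (4,5,w=3), (1,5,w=4), (2,6,w=4), (2,3,w=6)
Total MST weight: 2 + 3 + 4 + 4 + 6 = 19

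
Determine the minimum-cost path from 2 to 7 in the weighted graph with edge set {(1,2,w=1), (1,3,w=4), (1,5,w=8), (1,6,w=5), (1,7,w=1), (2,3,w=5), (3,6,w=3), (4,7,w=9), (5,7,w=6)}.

Step 1: Build adjacency list with weights:
  1: 2(w=1), 3(w=4), 5(w=8), 6(w=5), 7(w=1)
  2: 1(w=1), 3(w=5)
  3: 1(w=4), 2(w=5), 6(w=3)
  4: 7(w=9)
  5: 1(w=8), 7(w=6)
  6: 1(w=5), 3(w=3)
  7: 1(w=1), 4(w=9), 5(w=6)

Step 2: Apply Dijkstra's algorithm from vertex 2:
  Visit vertex 2 (distance=0)
    Update dist[1] = 1
    Update dist[3] = 5
  Visit vertex 1 (distance=1)
    Update dist[5] = 9
    Update dist[6] = 6
    Update dist[7] = 2
  Visit vertex 7 (distance=2)
    Update dist[4] = 11
    Update dist[5] = 8

Step 3: Shortest path: 2 -> 1 -> 7
Total weight: 1 + 1 = 2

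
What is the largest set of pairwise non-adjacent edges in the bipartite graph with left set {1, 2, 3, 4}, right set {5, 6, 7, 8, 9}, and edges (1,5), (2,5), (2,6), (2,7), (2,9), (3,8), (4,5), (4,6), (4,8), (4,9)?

Step 1: List the neighbors of each left vertex:
  1: 5
  2: 5, 6, 7, 9
  3: 8
  4: 5, 6, 8, 9

Step 2: Greedily match left vertices, then look for augmenting paths:
  Match 1 -- 5
  Match 2 -- 6
  Match 3 -- 8
  Match 4 -- 9
  No augmenting path remains.

Step 3: Verify this is maximum:
  Matching size 4 = min(|L|, |R|) = min(4, 5), which is an upper bound, so this matching is maximum.

Maximum matching: {(1,5), (2,6), (3,8), (4,9)}
Size: 4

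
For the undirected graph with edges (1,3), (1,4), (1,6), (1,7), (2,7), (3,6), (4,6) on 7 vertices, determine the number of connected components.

Step 1: Build adjacency list from edges:
  1: 3, 4, 6, 7
  2: 7
  3: 1, 6
  4: 1, 6
  5: (none)
  6: 1, 3, 4
  7: 1, 2

Step 2: Run BFS/DFS from vertex 1:
  Visited: {1, 3, 4, 6, 7, 2}
  Reached 6 of 7 vertices

Step 3: Only 6 of 7 vertices reached. Graph is disconnected.
Connected components: {1, 2, 3, 4, 6, 7}, {5}
Number of connected components: 2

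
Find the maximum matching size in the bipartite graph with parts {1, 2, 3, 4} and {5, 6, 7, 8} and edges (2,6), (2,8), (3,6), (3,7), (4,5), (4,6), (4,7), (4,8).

Step 1: List the neighbors of each left vertex:
  1: (none)
  2: 6, 8
  3: 6, 7
  4: 5, 6, 7, 8

Step 2: Greedily match left vertices, then look for augmenting paths:
  Match 2 -- 6
  Match 3 -- 7
  Match 4 -- 5
  No augmenting path remains.

Step 3: Verify this is maximum:
  Matching has size 3. The vertex set {2, 3, 4} covers every edge and has size 3; any matching has at most one edge per cover vertex, so 3 is maximum (König's theorem).

Maximum matching: {(2,6), (3,7), (4,5)}
Size: 3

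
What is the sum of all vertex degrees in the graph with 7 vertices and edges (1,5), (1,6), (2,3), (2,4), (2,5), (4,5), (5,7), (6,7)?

Step 1: Count edges incident to each vertex:
  deg(1) = 2 (neighbors: 5, 6)
  deg(2) = 3 (neighbors: 3, 4, 5)
  deg(3) = 1 (neighbors: 2)
  deg(4) = 2 (neighbors: 2, 5)
  deg(5) = 4 (neighbors: 1, 2, 4, 7)
  deg(6) = 2 (neighbors: 1, 7)
  deg(7) = 2 (neighbors: 5, 6)

Step 2: Sum all degrees:
  2 + 3 + 1 + 2 + 4 + 2 + 2 = 16

Verification: sum of degrees = 2 * |E| = 2 * 8 = 16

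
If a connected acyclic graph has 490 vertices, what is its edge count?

A tree on n vertices always has exactly n - 1 edges.
For n = 490: edges = 490 - 1 = 489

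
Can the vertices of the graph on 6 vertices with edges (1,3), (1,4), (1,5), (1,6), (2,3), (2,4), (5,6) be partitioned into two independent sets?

Step 1: Attempt 2-coloring using BFS:
  Start at vertex 1, assign color 0
  Color vertex 3 with color 1 (neighbor of 1)
  Color vertex 4 with color 1 (neighbor of 1)
  Color vertex 5 with color 1 (neighbor of 1)
  Color vertex 6 with color 1 (neighbor of 1)
  Color vertex 2 with color 0 (neighbor of 3)

Step 2: Conflict found! Vertices 5 and 6 are adjacent but have the same color.
This means the graph contains an odd cycle.

The graph is NOT bipartite.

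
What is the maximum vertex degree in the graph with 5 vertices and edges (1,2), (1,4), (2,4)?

Step 1: Count edges incident to each vertex:
  deg(1) = 2 (neighbors: 2, 4)
  deg(2) = 2 (neighbors: 1, 4)
  deg(3) = 0 (neighbors: none)
  deg(4) = 2 (neighbors: 1, 2)
  deg(5) = 0 (neighbors: none)

Step 2: Find maximum:
  max(2, 2, 0, 2, 0) = 2 (vertex 1)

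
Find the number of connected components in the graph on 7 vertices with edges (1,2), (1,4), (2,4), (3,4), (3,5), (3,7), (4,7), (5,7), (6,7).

Step 1: Build adjacency list from edges:
  1: 2, 4
  2: 1, 4
  3: 4, 5, 7
  4: 1, 2, 3, 7
  5: 3, 7
  6: 7
  7: 3, 4, 5, 6

Step 2: Run BFS/DFS from vertex 1:
  Visited: {1, 2, 4, 3, 7, 5, 6}
  Reached 7 of 7 vertices

Step 3: All 7 vertices reached from vertex 1, so the graph is connected.
Number of connected components: 1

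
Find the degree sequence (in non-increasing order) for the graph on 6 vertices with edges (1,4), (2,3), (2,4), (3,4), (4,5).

Step 1: Count edges incident to each vertex:
  deg(1) = 1 (neighbors: 4)
  deg(2) = 2 (neighbors: 3, 4)
  deg(3) = 2 (neighbors: 2, 4)
  deg(4) = 4 (neighbors: 1, 2, 3, 5)
  deg(5) = 1 (neighbors: 4)
  deg(6) = 0 (neighbors: none)

Step 2: Sort degrees in non-increasing order:
  Degrees: [1, 2, 2, 4, 1, 0] -> sorted: [4, 2, 2, 1, 1, 0]

Degree sequence: [4, 2, 2, 1, 1, 0]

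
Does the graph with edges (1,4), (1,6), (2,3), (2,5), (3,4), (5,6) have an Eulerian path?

Step 1: Find the degree of each vertex:
  deg(1) = 2
  deg(2) = 2
  deg(3) = 2
  deg(4) = 2
  deg(5) = 2
  deg(6) = 2

Step 2: Count vertices with odd degree:
  All vertices have even degree (0 odd-degree vertices)

Step 3: Apply Euler's theorem:
  - Eulerian circuit exists iff graph is connected and all vertices have even degree
  - Eulerian path exists iff graph is connected and has 0 or 2 odd-degree vertices

Graph is connected with 0 odd-degree vertices.
Both Eulerian circuit and Eulerian path exist.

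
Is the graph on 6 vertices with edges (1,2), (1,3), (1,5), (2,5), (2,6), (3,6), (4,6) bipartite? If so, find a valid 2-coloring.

Step 1: Attempt 2-coloring using BFS:
  Start at vertex 1, assign color 0
  Color vertex 2 with color 1 (neighbor of 1)
  Color vertex 3 with color 1 (neighbor of 1)
  Color vertex 5 with color 1 (neighbor of 1)

Step 2: Conflict found! Vertices 2 and 5 are adjacent but have the same color.
This means the graph contains an odd cycle.

The graph is NOT bipartite.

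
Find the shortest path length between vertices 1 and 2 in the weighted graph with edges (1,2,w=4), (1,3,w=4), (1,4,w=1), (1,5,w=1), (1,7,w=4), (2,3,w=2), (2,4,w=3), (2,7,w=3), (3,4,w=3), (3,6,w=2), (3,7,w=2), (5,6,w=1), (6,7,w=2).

Step 1: Build adjacency list with weights:
  1: 2(w=4), 3(w=4), 4(w=1), 5(w=1), 7(w=4)
  2: 1(w=4), 3(w=2), 4(w=3), 7(w=3)
  3: 1(w=4), 2(w=2), 4(w=3), 6(w=2), 7(w=2)
  4: 1(w=1), 2(w=3), 3(w=3)
  5: 1(w=1), 6(w=1)
  6: 3(w=2), 5(w=1), 7(w=2)
  7: 1(w=4), 2(w=3), 3(w=2), 6(w=2)

Step 2: Apply Dijkstra's algorithm from vertex 1:
  Visit vertex 1 (distance=0)
    Update dist[2] = 4
    Update dist[3] = 4
    Update dist[4] = 1
    Update dist[5] = 1
    Update dist[7] = 4
  Visit vertex 4 (distance=1)
  Visit vertex 5 (distance=1)
    Update dist[6] = 2
  Visit vertex 6 (distance=2)
  Visit vertex 2 (distance=4)

Step 3: Shortest path: 1 -> 2
Total weight: 4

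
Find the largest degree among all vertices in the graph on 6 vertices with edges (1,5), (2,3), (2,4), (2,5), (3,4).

Step 1: Count edges incident to each vertex:
  deg(1) = 1 (neighbors: 5)
  deg(2) = 3 (neighbors: 3, 4, 5)
  deg(3) = 2 (neighbors: 2, 4)
  deg(4) = 2 (neighbors: 2, 3)
  deg(5) = 2 (neighbors: 1, 2)
  deg(6) = 0 (neighbors: none)

Step 2: Find maximum:
  max(1, 3, 2, 2, 2, 0) = 3 (vertex 2)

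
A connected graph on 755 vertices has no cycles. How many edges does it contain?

A tree on n vertices always has exactly n - 1 edges.
For n = 755: edges = 755 - 1 = 754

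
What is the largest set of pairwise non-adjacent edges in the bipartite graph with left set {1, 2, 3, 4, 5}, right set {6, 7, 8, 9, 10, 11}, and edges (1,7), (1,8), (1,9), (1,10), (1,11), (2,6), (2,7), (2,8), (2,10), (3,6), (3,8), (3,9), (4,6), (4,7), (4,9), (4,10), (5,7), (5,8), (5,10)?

Step 1: List the neighbors of each left vertex:
  1: 7, 8, 9, 10, 11
  2: 6, 7, 8, 10
  3: 6, 8, 9
  4: 6, 7, 9, 10
  5: 7, 8, 10

Step 2: Greedily match left vertices, then look for augmenting paths:
  Match 1 -- 7
  Match 2 -- 6
  Match 3 -- 8
  Match 4 -- 9
  Match 5 -- 10
  No augmenting path remains.

Step 3: Verify this is maximum:
  Matching size 5 = min(|L|, |R|) = min(5, 6), which is an upper bound, so this matching is maximum.

Maximum matching: {(1,7), (2,6), (3,8), (4,9), (5,10)}
Size: 5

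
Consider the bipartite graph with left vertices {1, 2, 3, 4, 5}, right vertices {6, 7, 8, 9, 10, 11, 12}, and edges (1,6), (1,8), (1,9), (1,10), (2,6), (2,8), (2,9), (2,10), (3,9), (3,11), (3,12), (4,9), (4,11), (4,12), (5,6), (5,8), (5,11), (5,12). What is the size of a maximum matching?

Step 1: List the neighbors of each left vertex:
  1: 6, 8, 9, 10
  2: 6, 8, 9, 10
  3: 9, 11, 12
  4: 9, 11, 12
  5: 6, 8, 11, 12

Step 2: Greedily match left vertices, then look for augmenting paths:
  Match 1 -- 6
  Match 2 -- 8
  Match 3 -- 9
  Match 4 -- 11
  Match 5 -- 12
  No augmenting path remains.

Step 3: Verify this is maximum:
  Matching size 5 = min(|L|, |R|) = min(5, 7), which is an upper bound, so this matching is maximum.

Maximum matching: {(1,6), (2,8), (3,9), (4,11), (5,12)}
Size: 5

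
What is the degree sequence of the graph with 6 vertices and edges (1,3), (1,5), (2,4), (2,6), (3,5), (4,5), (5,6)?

Step 1: Count edges incident to each vertex:
  deg(1) = 2 (neighbors: 3, 5)
  deg(2) = 2 (neighbors: 4, 6)
  deg(3) = 2 (neighbors: 1, 5)
  deg(4) = 2 (neighbors: 2, 5)
  deg(5) = 4 (neighbors: 1, 3, 4, 6)
  deg(6) = 2 (neighbors: 2, 5)

Step 2: Sort degrees in non-increasing order:
  Degrees: [2, 2, 2, 2, 4, 2] -> sorted: [4, 2, 2, 2, 2, 2]

Degree sequence: [4, 2, 2, 2, 2, 2]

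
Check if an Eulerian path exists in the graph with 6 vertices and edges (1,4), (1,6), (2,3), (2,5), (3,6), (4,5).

Step 1: Find the degree of each vertex:
  deg(1) = 2
  deg(2) = 2
  deg(3) = 2
  deg(4) = 2
  deg(5) = 2
  deg(6) = 2

Step 2: Count vertices with odd degree:
  All vertices have even degree (0 odd-degree vertices)

Step 3: Apply Euler's theorem:
  - Eulerian circuit exists iff graph is connected and all vertices have even degree
  - Eulerian path exists iff graph is connected and has 0 or 2 odd-degree vertices

Graph is connected with 0 odd-degree vertices.
Both Eulerian circuit and Eulerian path exist.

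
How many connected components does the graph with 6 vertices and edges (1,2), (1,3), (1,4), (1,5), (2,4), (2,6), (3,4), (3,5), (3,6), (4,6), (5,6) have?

Step 1: Build adjacency list from edges:
  1: 2, 3, 4, 5
  2: 1, 4, 6
  3: 1, 4, 5, 6
  4: 1, 2, 3, 6
  5: 1, 3, 6
  6: 2, 3, 4, 5

Step 2: Run BFS/DFS from vertex 1:
  Visited: {1, 2, 3, 4, 5, 6}
  Reached 6 of 6 vertices

Step 3: All 6 vertices reached from vertex 1, so the graph is connected.
Number of connected components: 1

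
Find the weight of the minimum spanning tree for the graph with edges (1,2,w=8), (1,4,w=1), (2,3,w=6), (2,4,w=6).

Apply Kruskal's algorithm (sort edges by weight, add if no cycle):

Sorted edges by weight:
  (1,4) w=1
  (2,4) w=6
  (2,3) w=6
  (1,2) w=8

Add edge (1,4) w=1 -- no cycle. Running total: 1
Add edge (2,4) w=6 -- no cycle. Running total: 7
Add edge (2,3) w=6 -- no cycle. Running total: 13

MST edges: (1,4,w=1), (2,4,w=6), (2,3,w=6)
Total MST weight: 1 + 6 + 6 = 13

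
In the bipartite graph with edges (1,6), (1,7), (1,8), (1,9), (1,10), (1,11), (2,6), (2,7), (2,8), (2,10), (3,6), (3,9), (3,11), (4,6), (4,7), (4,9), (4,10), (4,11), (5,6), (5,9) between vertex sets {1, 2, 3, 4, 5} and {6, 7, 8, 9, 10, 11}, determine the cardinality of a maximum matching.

Step 1: List the neighbors of each left vertex:
  1: 6, 7, 8, 9, 10, 11
  2: 6, 7, 8, 10
  3: 6, 9, 11
  4: 6, 7, 9, 10, 11
  5: 6, 9

Step 2: Greedily match left vertices, then look for augmenting paths:
  Match 1 -- 8
  Match 2 -- 7
  Match 3 -- 9
  Match 4 -- 10
  Match 5 -- 6
  No augmenting path remains.

Step 3: Verify this is maximum:
  Matching size 5 = min(|L|, |R|) = min(5, 6), which is an upper bound, so this matching is maximum.

Maximum matching: {(1,8), (2,7), (3,9), (4,10), (5,6)}
Size: 5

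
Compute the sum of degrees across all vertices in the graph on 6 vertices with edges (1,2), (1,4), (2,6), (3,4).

Step 1: Count edges incident to each vertex:
  deg(1) = 2 (neighbors: 2, 4)
  deg(2) = 2 (neighbors: 1, 6)
  deg(3) = 1 (neighbors: 4)
  deg(4) = 2 (neighbors: 1, 3)
  deg(5) = 0 (neighbors: none)
  deg(6) = 1 (neighbors: 2)

Step 2: Sum all degrees:
  2 + 2 + 1 + 2 + 0 + 1 = 8

Verification: sum of degrees = 2 * |E| = 2 * 4 = 8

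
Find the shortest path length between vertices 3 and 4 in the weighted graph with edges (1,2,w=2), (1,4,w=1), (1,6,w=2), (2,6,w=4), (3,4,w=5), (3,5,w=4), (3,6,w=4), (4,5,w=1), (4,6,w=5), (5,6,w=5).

Step 1: Build adjacency list with weights:
  1: 2(w=2), 4(w=1), 6(w=2)
  2: 1(w=2), 6(w=4)
  3: 4(w=5), 5(w=4), 6(w=4)
  4: 1(w=1), 3(w=5), 5(w=1), 6(w=5)
  5: 3(w=4), 4(w=1), 6(w=5)
  6: 1(w=2), 2(w=4), 3(w=4), 4(w=5), 5(w=5)

Step 2: Apply Dijkstra's algorithm from vertex 3:
  Visit vertex 3 (distance=0)
    Update dist[4] = 5
    Update dist[5] = 4
    Update dist[6] = 4
  Visit vertex 5 (distance=4)
  Visit vertex 6 (distance=4)
    Update dist[1] = 6
    Update dist[2] = 8
  Visit vertex 4 (distance=5)

Step 3: Shortest path: 3 -> 4
Total weight: 5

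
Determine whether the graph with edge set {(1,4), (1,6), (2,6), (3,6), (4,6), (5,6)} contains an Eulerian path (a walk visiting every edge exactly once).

Step 1: Find the degree of each vertex:
  deg(1) = 2
  deg(2) = 1
  deg(3) = 1
  deg(4) = 2
  deg(5) = 1
  deg(6) = 5

Step 2: Count vertices with odd degree:
  Odd-degree vertices: 2, 3, 5, 6 (4 total)

Step 3: Apply Euler's theorem:
  - Eulerian circuit exists iff graph is connected and all vertices have even degree
  - Eulerian path exists iff graph is connected and has 0 or 2 odd-degree vertices

Graph has 4 odd-degree vertices (need 0 or 2).
Neither Eulerian path nor Eulerian circuit exists.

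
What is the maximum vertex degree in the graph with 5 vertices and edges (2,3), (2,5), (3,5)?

Step 1: Count edges incident to each vertex:
  deg(1) = 0 (neighbors: none)
  deg(2) = 2 (neighbors: 3, 5)
  deg(3) = 2 (neighbors: 2, 5)
  deg(4) = 0 (neighbors: none)
  deg(5) = 2 (neighbors: 2, 3)

Step 2: Find maximum:
  max(0, 2, 2, 0, 2) = 2 (vertex 2)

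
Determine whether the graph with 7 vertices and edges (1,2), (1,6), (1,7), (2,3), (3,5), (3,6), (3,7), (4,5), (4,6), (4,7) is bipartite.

Step 1: Attempt 2-coloring using BFS:
  Start at vertex 1, assign color 0
  Color vertex 2 with color 1 (neighbor of 1)
  Color vertex 6 with color 1 (neighbor of 1)
  Color vertex 7 with color 1 (neighbor of 1)
  Color vertex 3 with color 0 (neighbor of 2)
  Color vertex 4 with color 0 (neighbor of 6)
  Color vertex 5 with color 1 (neighbor of 3)

Step 2: 2-coloring succeeded. No conflicts found.
  Set A (color 0): {1, 3, 4}
  Set B (color 1): {2, 5, 6, 7}

The graph is bipartite with partition {1, 3, 4}, {2, 5, 6, 7}.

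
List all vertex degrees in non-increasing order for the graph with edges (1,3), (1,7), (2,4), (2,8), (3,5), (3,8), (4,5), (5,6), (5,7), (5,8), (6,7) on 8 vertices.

Step 1: Count edges incident to each vertex:
  deg(1) = 2 (neighbors: 3, 7)
  deg(2) = 2 (neighbors: 4, 8)
  deg(3) = 3 (neighbors: 1, 5, 8)
  deg(4) = 2 (neighbors: 2, 5)
  deg(5) = 5 (neighbors: 3, 4, 6, 7, 8)
  deg(6) = 2 (neighbors: 5, 7)
  deg(7) = 3 (neighbors: 1, 5, 6)
  deg(8) = 3 (neighbors: 2, 3, 5)

Step 2: Sort degrees in non-increasing order:
  Degrees: [2, 2, 3, 2, 5, 2, 3, 3] -> sorted: [5, 3, 3, 3, 2, 2, 2, 2]

Degree sequence: [5, 3, 3, 3, 2, 2, 2, 2]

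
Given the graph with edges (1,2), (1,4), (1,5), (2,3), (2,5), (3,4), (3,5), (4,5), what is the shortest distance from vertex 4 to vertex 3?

Step 1: Build adjacency list:
  1: 2, 4, 5
  2: 1, 3, 5
  3: 2, 4, 5
  4: 1, 3, 5
  5: 1, 2, 3, 4

Step 2: BFS from vertex 4 to find shortest path to 3:
  vertex 1 reached at distance 1
  vertex 3 reached at distance 1

Step 3: Shortest path: 4 -> 3
Path length: 1 edge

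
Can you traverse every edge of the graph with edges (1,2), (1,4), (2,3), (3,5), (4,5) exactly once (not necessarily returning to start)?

Step 1: Find the degree of each vertex:
  deg(1) = 2
  deg(2) = 2
  deg(3) = 2
  deg(4) = 2
  deg(5) = 2

Step 2: Count vertices with odd degree:
  All vertices have even degree (0 odd-degree vertices)

Step 3: Apply Euler's theorem:
  - Eulerian circuit exists iff graph is connected and all vertices have even degree
  - Eulerian path exists iff graph is connected and has 0 or 2 odd-degree vertices

Graph is connected with 0 odd-degree vertices.
Both Eulerian circuit and Eulerian path exist.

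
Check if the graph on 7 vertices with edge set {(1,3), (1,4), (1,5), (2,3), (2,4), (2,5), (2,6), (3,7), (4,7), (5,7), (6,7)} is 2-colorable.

Step 1: Attempt 2-coloring using BFS:
  Start at vertex 1, assign color 0
  Color vertex 3 with color 1 (neighbor of 1)
  Color vertex 4 with color 1 (neighbor of 1)
  Color vertex 5 with color 1 (neighbor of 1)
  Color vertex 2 with color 0 (neighbor of 3)
  Color vertex 7 with color 0 (neighbor of 3)
  Color vertex 6 with color 1 (neighbor of 2)

Step 2: 2-coloring succeeded. No conflicts found.
  Set A (color 0): {1, 2, 7}
  Set B (color 1): {3, 4, 5, 6}

The graph is bipartite with partition {1, 2, 7}, {3, 4, 5, 6}.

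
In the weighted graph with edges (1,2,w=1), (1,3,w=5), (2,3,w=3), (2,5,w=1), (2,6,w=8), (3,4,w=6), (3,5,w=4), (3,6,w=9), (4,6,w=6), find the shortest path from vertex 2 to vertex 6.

Step 1: Build adjacency list with weights:
  1: 2(w=1), 3(w=5)
  2: 1(w=1), 3(w=3), 5(w=1), 6(w=8)
  3: 1(w=5), 2(w=3), 4(w=6), 5(w=4), 6(w=9)
  4: 3(w=6), 6(w=6)
  5: 2(w=1), 3(w=4)
  6: 2(w=8), 3(w=9), 4(w=6)

Step 2: Apply Dijkstra's algorithm from vertex 2:
  Visit vertex 2 (distance=0)
    Update dist[1] = 1
    Update dist[3] = 3
    Update dist[5] = 1
    Update dist[6] = 8
  Visit vertex 1 (distance=1)
  Visit vertex 5 (distance=1)
  Visit vertex 3 (distance=3)
    Update dist[4] = 9
  Visit vertex 6 (distance=8)

Step 3: Shortest path: 2 -> 6
Total weight: 8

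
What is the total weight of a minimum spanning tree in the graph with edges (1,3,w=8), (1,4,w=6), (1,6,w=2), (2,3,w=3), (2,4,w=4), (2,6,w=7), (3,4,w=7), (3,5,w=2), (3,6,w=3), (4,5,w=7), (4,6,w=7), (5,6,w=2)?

Apply Kruskal's algorithm (sort edges by weight, add if no cycle):

Sorted edges by weight:
  (1,6) w=2
  (3,5) w=2
  (5,6) w=2
  (2,3) w=3
  (3,6) w=3
  (2,4) w=4
  (1,4) w=6
  (2,6) w=7
  (3,4) w=7
  (4,5) w=7
  (4,6) w=7
  (1,3) w=8

Add edge (1,6) w=2 -- no cycle. Running total: 2
Add edge (3,5) w=2 -- no cycle. Running total: 4
Add edge (5,6) w=2 -- no cycle. Running total: 6
Add edge (2,3) w=3 -- no cycle. Running total: 9
Skip edge (3,6) w=3 -- would create cycle
Add edge (2,4) w=4 -- no cycle. Running total: 13

MST edges: (1,6,w=2), (3,5,w=2), (5,6,w=2), (2,3,w=3), (2,4,w=4)
Total MST weight: 2 + 2 + 2 + 3 + 4 = 13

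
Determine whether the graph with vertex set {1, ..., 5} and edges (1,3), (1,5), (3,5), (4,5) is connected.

Step 1: Build adjacency list from edges:
  1: 3, 5
  2: (none)
  3: 1, 5
  4: 5
  5: 1, 3, 4

Step 2: Run BFS/DFS from vertex 1:
  Visited: {1, 3, 5, 4}
  Reached 4 of 5 vertices

Step 3: Only 4 of 5 vertices reached. Graph is disconnected.
Connected components: {1, 3, 4, 5}, {2}
Answer: No, the graph is not connected (2 components).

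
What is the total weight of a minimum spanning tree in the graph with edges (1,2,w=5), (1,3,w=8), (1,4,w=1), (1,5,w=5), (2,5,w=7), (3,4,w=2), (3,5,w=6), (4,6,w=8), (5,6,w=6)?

Apply Kruskal's algorithm (sort edges by weight, add if no cycle):

Sorted edges by weight:
  (1,4) w=1
  (3,4) w=2
  (1,5) w=5
  (1,2) w=5
  (3,5) w=6
  (5,6) w=6
  (2,5) w=7
  (1,3) w=8
  (4,6) w=8

Add edge (1,4) w=1 -- no cycle. Running total: 1
Add edge (3,4) w=2 -- no cycle. Running total: 3
Add edge (1,5) w=5 -- no cycle. Running total: 8
Add edge (1,2) w=5 -- no cycle. Running total: 13
Skip edge (3,5) w=6 -- would create cycle
Add edge (5,6) w=6 -- no cycle. Running total: 19

MST edges: (1,4,w=1), (3,4,w=2), (1,5,w=5), (1,2,w=5), (5,6,w=6)
Total MST weight: 1 + 2 + 5 + 5 + 6 = 19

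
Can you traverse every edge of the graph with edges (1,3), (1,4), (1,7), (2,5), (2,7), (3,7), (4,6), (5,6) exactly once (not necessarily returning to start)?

Step 1: Find the degree of each vertex:
  deg(1) = 3
  deg(2) = 2
  deg(3) = 2
  deg(4) = 2
  deg(5) = 2
  deg(6) = 2
  deg(7) = 3

Step 2: Count vertices with odd degree:
  Odd-degree vertices: 1, 7 (2 total)

Step 3: Apply Euler's theorem:
  - Eulerian circuit exists iff graph is connected and all vertices have even degree
  - Eulerian path exists iff graph is connected and has 0 or 2 odd-degree vertices

Graph is connected with exactly 2 odd-degree vertices (1, 7).
Eulerian path exists (starting and ending at the odd-degree vertices), but no Eulerian circuit.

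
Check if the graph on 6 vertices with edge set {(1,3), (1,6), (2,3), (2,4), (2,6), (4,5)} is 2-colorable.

Step 1: Attempt 2-coloring using BFS:
  Start at vertex 1, assign color 0
  Color vertex 3 with color 1 (neighbor of 1)
  Color vertex 6 with color 1 (neighbor of 1)
  Color vertex 2 with color 0 (neighbor of 3)
  Color vertex 4 with color 1 (neighbor of 2)
  Color vertex 5 with color 0 (neighbor of 4)

Step 2: 2-coloring succeeded. No conflicts found.
  Set A (color 0): {1, 2, 5}
  Set B (color 1): {3, 4, 6}

The graph is bipartite with partition {1, 2, 5}, {3, 4, 6}.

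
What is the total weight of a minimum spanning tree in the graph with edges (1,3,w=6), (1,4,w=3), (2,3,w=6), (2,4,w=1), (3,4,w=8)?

Apply Kruskal's algorithm (sort edges by weight, add if no cycle):

Sorted edges by weight:
  (2,4) w=1
  (1,4) w=3
  (1,3) w=6
  (2,3) w=6
  (3,4) w=8

Add edge (2,4) w=1 -- no cycle. Running total: 1
Add edge (1,4) w=3 -- no cycle. Running total: 4
Add edge (1,3) w=6 -- no cycle. Running total: 10

MST edges: (2,4,w=1), (1,4,w=3), (1,3,w=6)
Total MST weight: 1 + 3 + 6 = 10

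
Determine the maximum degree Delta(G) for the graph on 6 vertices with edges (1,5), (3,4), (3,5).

Step 1: Count edges incident to each vertex:
  deg(1) = 1 (neighbors: 5)
  deg(2) = 0 (neighbors: none)
  deg(3) = 2 (neighbors: 4, 5)
  deg(4) = 1 (neighbors: 3)
  deg(5) = 2 (neighbors: 1, 3)
  deg(6) = 0 (neighbors: none)

Step 2: Find maximum:
  max(1, 0, 2, 1, 2, 0) = 2 (vertex 3)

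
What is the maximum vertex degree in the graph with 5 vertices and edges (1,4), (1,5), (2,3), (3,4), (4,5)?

Step 1: Count edges incident to each vertex:
  deg(1) = 2 (neighbors: 4, 5)
  deg(2) = 1 (neighbors: 3)
  deg(3) = 2 (neighbors: 2, 4)
  deg(4) = 3 (neighbors: 1, 3, 5)
  deg(5) = 2 (neighbors: 1, 4)

Step 2: Find maximum:
  max(2, 1, 2, 3, 2) = 3 (vertex 4)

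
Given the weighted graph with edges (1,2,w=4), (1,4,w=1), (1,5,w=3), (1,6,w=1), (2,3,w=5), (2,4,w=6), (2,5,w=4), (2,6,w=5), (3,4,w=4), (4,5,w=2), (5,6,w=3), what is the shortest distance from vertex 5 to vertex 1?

Step 1: Build adjacency list with weights:
  1: 2(w=4), 4(w=1), 5(w=3), 6(w=1)
  2: 1(w=4), 3(w=5), 4(w=6), 5(w=4), 6(w=5)
  3: 2(w=5), 4(w=4)
  4: 1(w=1), 2(w=6), 3(w=4), 5(w=2)
  5: 1(w=3), 2(w=4), 4(w=2), 6(w=3)
  6: 1(w=1), 2(w=5), 5(w=3)

Step 2: Apply Dijkstra's algorithm from vertex 5:
  Visit vertex 5 (distance=0)
    Update dist[1] = 3
    Update dist[2] = 4
    Update dist[4] = 2
    Update dist[6] = 3
  Visit vertex 4 (distance=2)
    Update dist[3] = 6
  Visit vertex 1 (distance=3)

Step 3: Shortest path: 5 -> 1
Total weight: 3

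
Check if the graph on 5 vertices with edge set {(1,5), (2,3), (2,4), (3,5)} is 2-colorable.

Step 1: Attempt 2-coloring using BFS:
  Start at vertex 1, assign color 0
  Color vertex 5 with color 1 (neighbor of 1)
  Color vertex 3 with color 0 (neighbor of 5)
  Color vertex 2 with color 1 (neighbor of 3)
  Color vertex 4 with color 0 (neighbor of 2)

Step 2: 2-coloring succeeded. No conflicts found.
  Set A (color 0): {1, 3, 4}
  Set B (color 1): {2, 5}

The graph is bipartite with partition {1, 3, 4}, {2, 5}.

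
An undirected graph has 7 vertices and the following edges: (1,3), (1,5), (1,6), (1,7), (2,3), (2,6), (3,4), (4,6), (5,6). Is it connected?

Step 1: Build adjacency list from edges:
  1: 3, 5, 6, 7
  2: 3, 6
  3: 1, 2, 4
  4: 3, 6
  5: 1, 6
  6: 1, 2, 4, 5
  7: 1

Step 2: Run BFS/DFS from vertex 1:
  Visited: {1, 3, 5, 6, 7, 2, 4}
  Reached 7 of 7 vertices

Step 3: All 7 vertices reached from vertex 1, so the graph is connected.
Answer: Yes, the graph is connected.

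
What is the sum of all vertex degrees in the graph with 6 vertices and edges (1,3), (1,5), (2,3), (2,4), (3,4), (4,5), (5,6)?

Step 1: Count edges incident to each vertex:
  deg(1) = 2 (neighbors: 3, 5)
  deg(2) = 2 (neighbors: 3, 4)
  deg(3) = 3 (neighbors: 1, 2, 4)
  deg(4) = 3 (neighbors: 2, 3, 5)
  deg(5) = 3 (neighbors: 1, 4, 6)
  deg(6) = 1 (neighbors: 5)

Step 2: Sum all degrees:
  2 + 2 + 3 + 3 + 3 + 1 = 14

Verification: sum of degrees = 2 * |E| = 2 * 7 = 14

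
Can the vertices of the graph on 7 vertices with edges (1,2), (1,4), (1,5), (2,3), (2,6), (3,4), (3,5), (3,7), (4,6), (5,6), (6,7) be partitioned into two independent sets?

Step 1: Attempt 2-coloring using BFS:
  Start at vertex 1, assign color 0
  Color vertex 2 with color 1 (neighbor of 1)
  Color vertex 4 with color 1 (neighbor of 1)
  Color vertex 5 with color 1 (neighbor of 1)
  Color vertex 3 with color 0 (neighbor of 2)
  Color vertex 6 with color 0 (neighbor of 2)
  Color vertex 7 with color 1 (neighbor of 3)

Step 2: 2-coloring succeeded. No conflicts found.
  Set A (color 0): {1, 3, 6}
  Set B (color 1): {2, 4, 5, 7}

The graph is bipartite with partition {1, 3, 6}, {2, 4, 5, 7}.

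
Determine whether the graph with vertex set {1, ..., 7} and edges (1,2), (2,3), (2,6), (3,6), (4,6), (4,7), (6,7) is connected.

Step 1: Build adjacency list from edges:
  1: 2
  2: 1, 3, 6
  3: 2, 6
  4: 6, 7
  5: (none)
  6: 2, 3, 4, 7
  7: 4, 6

Step 2: Run BFS/DFS from vertex 1:
  Visited: {1, 2, 3, 6, 4, 7}
  Reached 6 of 7 vertices

Step 3: Only 6 of 7 vertices reached. Graph is disconnected.
Connected components: {1, 2, 3, 4, 6, 7}, {5}
Answer: No, the graph is not connected (2 components).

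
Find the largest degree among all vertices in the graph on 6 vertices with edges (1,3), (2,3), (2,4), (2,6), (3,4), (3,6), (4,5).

Step 1: Count edges incident to each vertex:
  deg(1) = 1 (neighbors: 3)
  deg(2) = 3 (neighbors: 3, 4, 6)
  deg(3) = 4 (neighbors: 1, 2, 4, 6)
  deg(4) = 3 (neighbors: 2, 3, 5)
  deg(5) = 1 (neighbors: 4)
  deg(6) = 2 (neighbors: 2, 3)

Step 2: Find maximum:
  max(1, 3, 4, 3, 1, 2) = 4 (vertex 3)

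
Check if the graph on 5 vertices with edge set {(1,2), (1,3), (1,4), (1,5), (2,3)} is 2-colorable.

Step 1: Attempt 2-coloring using BFS:
  Start at vertex 1, assign color 0
  Color vertex 2 with color 1 (neighbor of 1)
  Color vertex 3 with color 1 (neighbor of 1)
  Color vertex 4 with color 1 (neighbor of 1)
  Color vertex 5 with color 1 (neighbor of 1)

Step 2: Conflict found! Vertices 2 and 3 are adjacent but have the same color.
This means the graph contains an odd cycle.

The graph is NOT bipartite.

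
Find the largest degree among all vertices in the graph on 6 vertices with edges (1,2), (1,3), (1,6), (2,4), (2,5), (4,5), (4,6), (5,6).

Step 1: Count edges incident to each vertex:
  deg(1) = 3 (neighbors: 2, 3, 6)
  deg(2) = 3 (neighbors: 1, 4, 5)
  deg(3) = 1 (neighbors: 1)
  deg(4) = 3 (neighbors: 2, 5, 6)
  deg(5) = 3 (neighbors: 2, 4, 6)
  deg(6) = 3 (neighbors: 1, 4, 5)

Step 2: Find maximum:
  max(3, 3, 1, 3, 3, 3) = 3 (vertex 1)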